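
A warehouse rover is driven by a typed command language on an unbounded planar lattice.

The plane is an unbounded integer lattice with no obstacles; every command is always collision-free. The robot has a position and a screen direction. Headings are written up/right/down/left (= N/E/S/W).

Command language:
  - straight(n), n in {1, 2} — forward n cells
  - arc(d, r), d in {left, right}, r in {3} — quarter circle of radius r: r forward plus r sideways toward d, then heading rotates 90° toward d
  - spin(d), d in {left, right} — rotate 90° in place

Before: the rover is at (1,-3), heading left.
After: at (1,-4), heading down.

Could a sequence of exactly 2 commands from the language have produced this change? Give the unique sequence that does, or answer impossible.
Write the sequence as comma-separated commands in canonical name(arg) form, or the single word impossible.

spin(left), straight(1)

key: cell and facing (now S) both changed — the 2 commands mix motion and turning
from: at (1,-3), heading left
t=1 spin(left) ⇒ at (1,-3), heading down
t=2 straight(1) ⇒ at (1,-4), heading down
no rival 2-sequence matches.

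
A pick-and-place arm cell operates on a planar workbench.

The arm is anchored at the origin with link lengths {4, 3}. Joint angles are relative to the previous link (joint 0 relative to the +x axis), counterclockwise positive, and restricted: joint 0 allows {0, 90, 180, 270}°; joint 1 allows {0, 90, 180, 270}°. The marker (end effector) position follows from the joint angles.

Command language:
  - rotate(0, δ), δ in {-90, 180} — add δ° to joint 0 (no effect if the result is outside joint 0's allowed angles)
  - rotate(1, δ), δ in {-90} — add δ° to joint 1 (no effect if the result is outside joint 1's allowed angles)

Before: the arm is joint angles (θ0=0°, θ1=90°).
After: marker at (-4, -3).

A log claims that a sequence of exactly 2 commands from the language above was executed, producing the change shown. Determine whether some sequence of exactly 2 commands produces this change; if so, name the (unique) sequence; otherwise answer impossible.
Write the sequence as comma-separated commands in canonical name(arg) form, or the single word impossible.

rotate(0, -90), rotate(0, -90)

from: joint angles (θ0=0°, θ1=90°)
[1] after rotate(0, -90): joint angles (θ0=270°, θ1=90°)
[2] after rotate(0, -90): joint angles (θ0=180°, θ1=90°)
no other 2-command option fits: unique.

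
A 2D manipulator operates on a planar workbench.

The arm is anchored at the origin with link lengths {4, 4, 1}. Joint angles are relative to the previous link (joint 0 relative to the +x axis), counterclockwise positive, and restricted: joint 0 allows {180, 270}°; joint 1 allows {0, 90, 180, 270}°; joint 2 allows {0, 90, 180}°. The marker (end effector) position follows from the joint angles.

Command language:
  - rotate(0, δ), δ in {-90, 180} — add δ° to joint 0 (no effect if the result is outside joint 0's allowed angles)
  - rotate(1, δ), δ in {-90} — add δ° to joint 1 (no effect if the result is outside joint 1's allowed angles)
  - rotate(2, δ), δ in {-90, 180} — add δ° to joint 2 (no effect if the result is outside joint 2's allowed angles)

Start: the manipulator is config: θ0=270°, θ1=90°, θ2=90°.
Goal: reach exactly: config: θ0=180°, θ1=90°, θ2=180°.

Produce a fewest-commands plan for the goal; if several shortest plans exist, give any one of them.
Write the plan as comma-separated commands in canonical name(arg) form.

rotate(2, -90), rotate(2, 180), rotate(0, -90)

t0: config: θ0=270°, θ1=90°, θ2=90°
t=1 rotate(2, -90) ⇒ config: θ0=270°, θ1=90°, θ2=0°
t=2 rotate(2, 180) ⇒ config: θ0=270°, θ1=90°, θ2=180°
t=3 rotate(0, -90) ⇒ config: θ0=180°, θ1=90°, θ2=180°
nothing shorter than 3 reaches the goal.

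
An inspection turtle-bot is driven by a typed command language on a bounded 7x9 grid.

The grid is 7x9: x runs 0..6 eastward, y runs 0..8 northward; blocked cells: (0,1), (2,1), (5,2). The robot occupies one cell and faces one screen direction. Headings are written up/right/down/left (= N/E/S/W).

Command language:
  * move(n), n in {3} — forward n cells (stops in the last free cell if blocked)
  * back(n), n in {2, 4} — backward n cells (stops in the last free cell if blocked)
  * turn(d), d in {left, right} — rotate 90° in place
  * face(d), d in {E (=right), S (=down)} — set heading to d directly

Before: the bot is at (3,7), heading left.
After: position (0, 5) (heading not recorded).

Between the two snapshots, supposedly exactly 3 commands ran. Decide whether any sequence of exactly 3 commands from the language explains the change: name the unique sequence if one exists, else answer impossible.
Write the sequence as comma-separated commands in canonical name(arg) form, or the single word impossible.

key: running back(2) before move(3) would end elsewhere — order is forced
from: at (3,7), heading left
1. move(3) → at (0,7), heading left
2. turn(right) → at (0,7), heading up
3. back(2) → at (0,5), heading up
uniquely the one of 343 3-step routes that fits.

move(3), turn(right), back(2)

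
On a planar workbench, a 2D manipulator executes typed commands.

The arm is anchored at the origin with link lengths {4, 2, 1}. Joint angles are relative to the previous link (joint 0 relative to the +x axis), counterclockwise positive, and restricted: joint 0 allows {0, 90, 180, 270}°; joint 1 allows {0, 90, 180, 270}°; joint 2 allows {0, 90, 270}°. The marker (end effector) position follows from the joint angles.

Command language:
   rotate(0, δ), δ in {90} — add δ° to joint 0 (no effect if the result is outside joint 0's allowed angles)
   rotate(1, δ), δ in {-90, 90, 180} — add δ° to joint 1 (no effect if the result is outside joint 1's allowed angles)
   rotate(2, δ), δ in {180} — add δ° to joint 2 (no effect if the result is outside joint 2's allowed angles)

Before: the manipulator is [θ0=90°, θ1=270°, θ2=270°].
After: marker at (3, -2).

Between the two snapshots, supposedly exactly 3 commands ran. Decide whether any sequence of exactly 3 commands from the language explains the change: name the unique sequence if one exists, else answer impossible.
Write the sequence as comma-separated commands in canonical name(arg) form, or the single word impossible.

rotate(0, 90), rotate(0, 90), rotate(0, 90)

from: [θ0=90°, θ1=270°, θ2=270°]
step 1 (rotate(0, 90)): [θ0=180°, θ1=270°, θ2=270°]
step 2 (rotate(0, 90)): [θ0=270°, θ1=270°, θ2=270°]
step 3 (rotate(0, 90)): [θ0=0°, θ1=270°, θ2=270°]
no other 3-command option fits: unique.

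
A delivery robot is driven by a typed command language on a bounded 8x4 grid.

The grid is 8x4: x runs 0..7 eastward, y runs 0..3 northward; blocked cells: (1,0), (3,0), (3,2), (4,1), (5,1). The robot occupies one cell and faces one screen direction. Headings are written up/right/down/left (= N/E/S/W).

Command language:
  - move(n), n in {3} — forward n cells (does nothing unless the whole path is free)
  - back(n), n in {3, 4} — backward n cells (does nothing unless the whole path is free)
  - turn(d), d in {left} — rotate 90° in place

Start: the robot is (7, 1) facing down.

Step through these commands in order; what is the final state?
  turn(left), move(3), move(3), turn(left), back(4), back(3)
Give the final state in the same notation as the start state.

(7, 1) facing up

t0: (7, 1) facing down
t=1 turn(left) ⇒ (7, 1) facing right
t=2 move(3) ⇒ (7, 1) facing right
t=3 move(3) ⇒ (7, 1) facing right
t=4 turn(left) ⇒ (7, 1) facing up
t=5 back(4) ⇒ (7, 1) facing up
t=6 back(3) ⇒ (7, 1) facing up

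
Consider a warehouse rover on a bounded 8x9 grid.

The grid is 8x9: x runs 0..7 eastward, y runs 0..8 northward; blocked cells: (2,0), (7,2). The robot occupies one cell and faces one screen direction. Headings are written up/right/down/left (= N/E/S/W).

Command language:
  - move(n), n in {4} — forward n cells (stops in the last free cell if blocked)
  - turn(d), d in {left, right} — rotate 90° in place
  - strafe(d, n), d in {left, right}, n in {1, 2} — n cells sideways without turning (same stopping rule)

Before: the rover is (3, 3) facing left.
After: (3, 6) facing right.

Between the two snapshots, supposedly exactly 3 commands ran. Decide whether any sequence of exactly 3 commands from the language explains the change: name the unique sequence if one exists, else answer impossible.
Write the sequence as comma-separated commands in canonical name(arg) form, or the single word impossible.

checked all 3-command options: none fits.

impossible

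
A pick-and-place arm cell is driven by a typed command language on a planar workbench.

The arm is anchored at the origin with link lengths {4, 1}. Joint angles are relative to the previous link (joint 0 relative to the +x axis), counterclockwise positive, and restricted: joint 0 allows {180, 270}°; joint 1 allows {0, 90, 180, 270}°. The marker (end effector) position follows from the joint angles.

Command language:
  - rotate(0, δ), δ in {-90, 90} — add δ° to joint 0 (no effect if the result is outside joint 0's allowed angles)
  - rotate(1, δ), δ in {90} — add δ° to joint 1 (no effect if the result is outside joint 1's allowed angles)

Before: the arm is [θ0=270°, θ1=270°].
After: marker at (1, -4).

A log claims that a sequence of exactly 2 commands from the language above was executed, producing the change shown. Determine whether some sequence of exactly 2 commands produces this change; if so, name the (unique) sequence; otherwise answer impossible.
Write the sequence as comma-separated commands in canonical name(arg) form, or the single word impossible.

begin: [θ0=270°, θ1=270°]
1. rotate(1, 90) → [θ0=270°, θ1=0°]
2. rotate(1, 90) → [θ0=270°, θ1=90°]
no rival 2-sequence matches.

rotate(1, 90), rotate(1, 90)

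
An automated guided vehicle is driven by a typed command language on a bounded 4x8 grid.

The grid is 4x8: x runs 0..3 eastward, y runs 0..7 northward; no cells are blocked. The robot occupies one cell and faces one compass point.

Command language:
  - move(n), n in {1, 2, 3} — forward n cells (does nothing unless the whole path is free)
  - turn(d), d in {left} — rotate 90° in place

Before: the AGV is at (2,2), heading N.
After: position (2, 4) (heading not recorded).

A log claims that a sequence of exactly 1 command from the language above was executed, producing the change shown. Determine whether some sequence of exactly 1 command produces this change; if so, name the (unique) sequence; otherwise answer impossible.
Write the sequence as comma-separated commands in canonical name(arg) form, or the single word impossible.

from: at (2,2), heading N
step 1 (move(2)): at (2,4), heading N
all 4 alternatives checked — unique.

move(2)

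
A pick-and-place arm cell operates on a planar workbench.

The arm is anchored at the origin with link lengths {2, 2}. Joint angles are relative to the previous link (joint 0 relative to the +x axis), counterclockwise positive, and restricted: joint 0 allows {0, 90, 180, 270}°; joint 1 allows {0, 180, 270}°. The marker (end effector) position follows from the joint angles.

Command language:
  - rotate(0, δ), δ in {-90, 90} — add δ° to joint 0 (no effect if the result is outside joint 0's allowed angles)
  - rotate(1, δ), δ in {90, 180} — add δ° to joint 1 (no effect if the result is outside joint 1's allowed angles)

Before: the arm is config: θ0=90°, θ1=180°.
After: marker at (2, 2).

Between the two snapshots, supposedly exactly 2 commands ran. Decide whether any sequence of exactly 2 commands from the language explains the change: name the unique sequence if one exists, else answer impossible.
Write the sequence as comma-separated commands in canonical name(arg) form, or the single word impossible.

key: order matters: swapping rotate(1, 90) and rotate(1, 180) lands elsewhere
from: config: θ0=90°, θ1=180°
t=1 rotate(1, 90) ⇒ config: θ0=90°, θ1=270°
t=2 rotate(1, 180) ⇒ config: θ0=90°, θ1=270°
no other 2-command option fits: unique.

rotate(1, 90), rotate(1, 180)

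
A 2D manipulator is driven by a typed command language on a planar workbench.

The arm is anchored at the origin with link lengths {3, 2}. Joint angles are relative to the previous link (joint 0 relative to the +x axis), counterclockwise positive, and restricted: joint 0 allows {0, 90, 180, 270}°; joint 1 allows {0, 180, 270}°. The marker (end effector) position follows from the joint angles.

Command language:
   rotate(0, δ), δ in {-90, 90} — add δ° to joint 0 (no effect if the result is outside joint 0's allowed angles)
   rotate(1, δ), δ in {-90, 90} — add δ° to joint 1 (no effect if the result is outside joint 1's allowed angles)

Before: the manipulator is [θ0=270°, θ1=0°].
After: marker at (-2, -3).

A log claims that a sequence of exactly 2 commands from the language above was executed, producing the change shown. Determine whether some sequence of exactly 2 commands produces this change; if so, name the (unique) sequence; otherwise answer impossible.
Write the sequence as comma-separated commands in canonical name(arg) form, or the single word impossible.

key: running rotate(1, -90) before rotate(1, 90) would end elsewhere — order is forced
initial: [θ0=270°, θ1=0°]
[1] after rotate(1, 90): [θ0=270°, θ1=0°]
[2] after rotate(1, -90): [θ0=270°, θ1=270°]
all 16 alternatives checked — unique.

rotate(1, 90), rotate(1, -90)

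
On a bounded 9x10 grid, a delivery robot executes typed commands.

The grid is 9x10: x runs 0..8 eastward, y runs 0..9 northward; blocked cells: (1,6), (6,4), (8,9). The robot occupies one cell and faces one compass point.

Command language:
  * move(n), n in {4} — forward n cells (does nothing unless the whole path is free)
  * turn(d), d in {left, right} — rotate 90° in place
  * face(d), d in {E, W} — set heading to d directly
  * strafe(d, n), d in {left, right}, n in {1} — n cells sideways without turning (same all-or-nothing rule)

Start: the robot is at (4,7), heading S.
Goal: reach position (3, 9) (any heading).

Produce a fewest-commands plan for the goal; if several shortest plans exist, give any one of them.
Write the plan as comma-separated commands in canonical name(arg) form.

begin: at (4,7), heading S
1. strafe(right, 1) → at (3,7), heading S
2. turn(left) → at (3,7), heading E
3. strafe(left, 1) → at (3,8), heading E
4. strafe(left, 1) → at (3,9), heading E
shorter routes all fall short; 4 is best.

strafe(right, 1), turn(left), strafe(left, 1), strafe(left, 1)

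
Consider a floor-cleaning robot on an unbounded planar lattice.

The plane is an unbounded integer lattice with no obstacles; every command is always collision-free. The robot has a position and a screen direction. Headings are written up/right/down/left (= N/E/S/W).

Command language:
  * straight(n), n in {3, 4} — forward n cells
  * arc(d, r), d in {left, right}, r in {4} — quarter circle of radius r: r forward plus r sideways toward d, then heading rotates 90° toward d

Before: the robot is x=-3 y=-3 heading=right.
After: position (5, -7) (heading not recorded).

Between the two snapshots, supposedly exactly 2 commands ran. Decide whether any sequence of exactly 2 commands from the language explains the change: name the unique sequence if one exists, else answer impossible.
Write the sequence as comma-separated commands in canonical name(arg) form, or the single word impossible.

key: running arc(right, 4) before straight(4) would end elsewhere — order is forced
begin: x=-3 y=-3 heading=right
[1] after straight(4): x=1 y=-3 heading=right
[2] after arc(right, 4): x=5 y=-7 heading=down
all 16 alternatives checked — unique.

straight(4), arc(right, 4)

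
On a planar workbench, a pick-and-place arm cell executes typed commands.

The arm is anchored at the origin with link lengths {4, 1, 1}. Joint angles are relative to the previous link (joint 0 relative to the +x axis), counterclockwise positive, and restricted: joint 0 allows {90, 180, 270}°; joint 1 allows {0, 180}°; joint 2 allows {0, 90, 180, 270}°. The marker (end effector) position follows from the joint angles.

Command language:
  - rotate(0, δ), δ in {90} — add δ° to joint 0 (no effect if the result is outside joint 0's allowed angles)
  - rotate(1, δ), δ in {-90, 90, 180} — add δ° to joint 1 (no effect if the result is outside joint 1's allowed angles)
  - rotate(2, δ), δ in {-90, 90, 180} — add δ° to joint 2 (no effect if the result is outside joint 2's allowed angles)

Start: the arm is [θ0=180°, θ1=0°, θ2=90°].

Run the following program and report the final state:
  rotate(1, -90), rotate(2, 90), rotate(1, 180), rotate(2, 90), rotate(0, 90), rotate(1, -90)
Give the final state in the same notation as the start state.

[θ0=270°, θ1=180°, θ2=270°]

initial: [θ0=180°, θ1=0°, θ2=90°]
step 1 (rotate(1, -90)): [θ0=180°, θ1=0°, θ2=90°]
step 2 (rotate(2, 90)): [θ0=180°, θ1=0°, θ2=180°]
step 3 (rotate(1, 180)): [θ0=180°, θ1=180°, θ2=180°]
step 4 (rotate(2, 90)): [θ0=180°, θ1=180°, θ2=270°]
step 5 (rotate(0, 90)): [θ0=270°, θ1=180°, θ2=270°]
step 6 (rotate(1, -90)): [θ0=270°, θ1=180°, θ2=270°]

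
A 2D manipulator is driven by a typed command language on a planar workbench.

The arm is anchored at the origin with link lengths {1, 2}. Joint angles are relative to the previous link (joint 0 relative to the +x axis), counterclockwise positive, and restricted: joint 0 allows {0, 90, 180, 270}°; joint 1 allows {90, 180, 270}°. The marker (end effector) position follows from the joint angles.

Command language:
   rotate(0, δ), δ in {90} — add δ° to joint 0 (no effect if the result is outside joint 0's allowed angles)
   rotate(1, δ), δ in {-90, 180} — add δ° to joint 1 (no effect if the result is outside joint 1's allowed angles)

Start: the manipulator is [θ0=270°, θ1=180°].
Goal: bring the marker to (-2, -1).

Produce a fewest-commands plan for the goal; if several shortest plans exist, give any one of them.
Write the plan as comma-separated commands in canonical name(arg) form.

rotate(1, -90), rotate(1, 180)

begin: [θ0=270°, θ1=180°]
[1] after rotate(1, -90): [θ0=270°, θ1=90°]
[2] after rotate(1, 180): [θ0=270°, θ1=270°]
shorter routes all fall short; 2 is best.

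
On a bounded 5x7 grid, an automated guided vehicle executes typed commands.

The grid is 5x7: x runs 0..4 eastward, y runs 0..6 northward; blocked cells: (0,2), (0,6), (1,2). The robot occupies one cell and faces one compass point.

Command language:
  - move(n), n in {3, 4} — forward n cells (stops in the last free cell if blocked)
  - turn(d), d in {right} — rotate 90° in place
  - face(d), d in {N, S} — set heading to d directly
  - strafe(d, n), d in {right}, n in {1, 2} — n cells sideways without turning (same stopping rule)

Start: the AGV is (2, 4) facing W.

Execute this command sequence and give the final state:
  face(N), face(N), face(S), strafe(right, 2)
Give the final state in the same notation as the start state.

(0, 4) facing S

initial: (2, 4) facing W
1. face(N) → (2, 4) facing N
2. face(N) → (2, 4) facing N
3. face(S) → (2, 4) facing S
4. strafe(right, 2) → (0, 4) facing S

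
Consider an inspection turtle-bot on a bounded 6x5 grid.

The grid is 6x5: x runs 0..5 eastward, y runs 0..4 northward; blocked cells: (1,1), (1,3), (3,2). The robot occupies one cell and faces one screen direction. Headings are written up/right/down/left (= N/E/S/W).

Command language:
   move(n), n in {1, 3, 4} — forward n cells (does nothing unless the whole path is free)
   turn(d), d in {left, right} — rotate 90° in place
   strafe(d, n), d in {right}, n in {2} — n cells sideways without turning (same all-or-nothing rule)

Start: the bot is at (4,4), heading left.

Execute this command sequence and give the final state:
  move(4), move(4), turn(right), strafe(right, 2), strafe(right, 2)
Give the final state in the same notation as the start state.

at (4,4), heading up

from: at (4,4), heading left
[1] after move(4): at (0,4), heading left
[2] after move(4): at (0,4), heading left
[3] after turn(right): at (0,4), heading up
[4] after strafe(right, 2): at (2,4), heading up
[5] after strafe(right, 2): at (4,4), heading up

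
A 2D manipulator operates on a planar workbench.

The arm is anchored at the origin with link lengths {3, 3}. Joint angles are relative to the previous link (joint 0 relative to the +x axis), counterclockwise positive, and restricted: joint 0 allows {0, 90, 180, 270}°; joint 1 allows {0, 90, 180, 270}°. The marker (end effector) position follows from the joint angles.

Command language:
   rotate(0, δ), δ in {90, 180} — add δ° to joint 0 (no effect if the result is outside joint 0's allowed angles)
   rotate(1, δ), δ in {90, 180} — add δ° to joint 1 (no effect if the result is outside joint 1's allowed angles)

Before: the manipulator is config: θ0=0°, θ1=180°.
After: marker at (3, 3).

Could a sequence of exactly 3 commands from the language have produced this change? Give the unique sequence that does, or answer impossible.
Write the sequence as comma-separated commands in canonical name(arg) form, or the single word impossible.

from: config: θ0=0°, θ1=180°
1. rotate(1, 90) → config: θ0=0°, θ1=270°
2. rotate(1, 90) → config: θ0=0°, θ1=0°
3. rotate(1, 90) → config: θ0=0°, θ1=90°
no rival 3-sequence matches.

rotate(1, 90), rotate(1, 90), rotate(1, 90)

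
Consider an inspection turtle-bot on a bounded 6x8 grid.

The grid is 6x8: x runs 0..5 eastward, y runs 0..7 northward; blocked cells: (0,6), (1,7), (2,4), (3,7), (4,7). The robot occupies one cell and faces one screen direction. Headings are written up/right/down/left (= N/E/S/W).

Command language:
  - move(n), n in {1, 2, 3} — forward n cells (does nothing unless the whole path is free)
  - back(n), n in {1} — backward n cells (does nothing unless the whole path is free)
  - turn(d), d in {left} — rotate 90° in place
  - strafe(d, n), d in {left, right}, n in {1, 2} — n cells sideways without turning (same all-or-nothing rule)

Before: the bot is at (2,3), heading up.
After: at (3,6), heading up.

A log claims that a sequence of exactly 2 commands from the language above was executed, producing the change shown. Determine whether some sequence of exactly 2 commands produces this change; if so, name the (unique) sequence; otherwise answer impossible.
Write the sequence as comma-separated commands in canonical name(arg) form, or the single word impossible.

strafe(right, 1), move(3)

key: order matters: swapping strafe(right, 1) and move(3) lands elsewhere
initial: at (2,3), heading up
step 1 (strafe(right, 1)): at (3,3), heading up
step 2 (move(3)): at (3,6), heading up
all 81 alternatives checked — unique.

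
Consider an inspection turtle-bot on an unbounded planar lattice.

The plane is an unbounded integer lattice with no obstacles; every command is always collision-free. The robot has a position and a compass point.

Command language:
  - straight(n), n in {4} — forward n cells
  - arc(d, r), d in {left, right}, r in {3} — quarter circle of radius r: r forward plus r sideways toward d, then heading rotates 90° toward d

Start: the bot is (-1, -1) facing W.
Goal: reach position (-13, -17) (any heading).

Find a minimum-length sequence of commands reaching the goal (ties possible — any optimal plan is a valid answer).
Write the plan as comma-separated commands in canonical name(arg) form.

arc(left, 3), straight(4), arc(right, 3), arc(left, 3), arc(right, 3)

start: (-1, -1) facing W
1. arc(left, 3) → (-4, -4) facing S
2. straight(4) → (-4, -8) facing S
3. arc(right, 3) → (-7, -11) facing W
4. arc(left, 3) → (-10, -14) facing S
5. arc(right, 3) → (-13, -17) facing W
nothing shorter than 5 reaches the goal.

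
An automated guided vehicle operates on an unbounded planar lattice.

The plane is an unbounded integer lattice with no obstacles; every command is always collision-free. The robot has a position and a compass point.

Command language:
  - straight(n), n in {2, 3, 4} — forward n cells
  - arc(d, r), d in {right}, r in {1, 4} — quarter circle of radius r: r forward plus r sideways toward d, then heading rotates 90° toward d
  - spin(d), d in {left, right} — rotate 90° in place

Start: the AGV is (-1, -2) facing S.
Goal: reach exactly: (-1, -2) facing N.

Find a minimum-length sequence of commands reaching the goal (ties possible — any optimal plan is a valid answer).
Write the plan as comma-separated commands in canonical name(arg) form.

spin(right), spin(right)

initial: (-1, -2) facing S
step 1 (spin(right)): (-1, -2) facing W
step 2 (spin(right)): (-1, -2) facing N
minimal: 2 command(s), checked below 2.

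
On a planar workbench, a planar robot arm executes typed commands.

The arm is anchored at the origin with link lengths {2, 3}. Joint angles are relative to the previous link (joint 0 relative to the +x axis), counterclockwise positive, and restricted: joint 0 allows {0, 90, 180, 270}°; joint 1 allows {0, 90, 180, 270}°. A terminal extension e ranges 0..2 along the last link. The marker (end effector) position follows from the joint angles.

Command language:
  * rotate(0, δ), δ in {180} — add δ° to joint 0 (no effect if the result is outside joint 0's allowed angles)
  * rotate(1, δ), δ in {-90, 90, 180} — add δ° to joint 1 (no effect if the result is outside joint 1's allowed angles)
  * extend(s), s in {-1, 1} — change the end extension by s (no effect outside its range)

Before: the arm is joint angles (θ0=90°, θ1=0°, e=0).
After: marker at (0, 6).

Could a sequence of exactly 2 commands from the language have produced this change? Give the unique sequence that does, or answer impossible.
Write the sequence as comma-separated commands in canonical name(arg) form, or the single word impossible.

extend(-1), extend(1)

key: running extend(1) before extend(-1) would end elsewhere — order is forced
t0: joint angles (θ0=90°, θ1=0°, e=0)
t=1 extend(-1) ⇒ joint angles (θ0=90°, θ1=0°, e=0)
t=2 extend(1) ⇒ joint angles (θ0=90°, θ1=0°, e=1)
uniquely the one of 36 2-step routes that fits.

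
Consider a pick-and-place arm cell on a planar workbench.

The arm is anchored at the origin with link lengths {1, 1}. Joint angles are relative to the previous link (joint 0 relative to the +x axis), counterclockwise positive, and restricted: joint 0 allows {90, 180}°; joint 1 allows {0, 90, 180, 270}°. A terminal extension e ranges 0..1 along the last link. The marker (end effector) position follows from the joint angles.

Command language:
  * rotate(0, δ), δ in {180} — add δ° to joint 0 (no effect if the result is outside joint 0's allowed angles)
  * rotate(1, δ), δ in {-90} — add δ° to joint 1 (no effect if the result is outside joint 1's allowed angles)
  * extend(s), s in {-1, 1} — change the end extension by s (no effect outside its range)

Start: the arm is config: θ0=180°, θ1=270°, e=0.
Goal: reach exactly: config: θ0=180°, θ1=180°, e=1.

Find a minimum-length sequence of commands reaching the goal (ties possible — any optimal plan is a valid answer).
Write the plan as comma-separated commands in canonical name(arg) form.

begin: config: θ0=180°, θ1=270°, e=0
t=1 rotate(1, -90) ⇒ config: θ0=180°, θ1=180°, e=0
t=2 extend(1) ⇒ config: θ0=180°, θ1=180°, e=1
nothing shorter than 2 reaches the goal.

rotate(1, -90), extend(1)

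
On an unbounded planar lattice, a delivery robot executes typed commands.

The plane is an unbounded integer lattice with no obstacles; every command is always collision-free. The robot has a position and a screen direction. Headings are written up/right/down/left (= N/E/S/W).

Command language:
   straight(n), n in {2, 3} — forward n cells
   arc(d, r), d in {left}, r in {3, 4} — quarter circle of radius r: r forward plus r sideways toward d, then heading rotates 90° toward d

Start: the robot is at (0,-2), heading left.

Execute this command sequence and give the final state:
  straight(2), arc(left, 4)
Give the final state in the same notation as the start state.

begin: at (0,-2), heading left
[1] after straight(2): at (-2,-2), heading left
[2] after arc(left, 4): at (-6,-6), heading down

at (-6,-6), heading down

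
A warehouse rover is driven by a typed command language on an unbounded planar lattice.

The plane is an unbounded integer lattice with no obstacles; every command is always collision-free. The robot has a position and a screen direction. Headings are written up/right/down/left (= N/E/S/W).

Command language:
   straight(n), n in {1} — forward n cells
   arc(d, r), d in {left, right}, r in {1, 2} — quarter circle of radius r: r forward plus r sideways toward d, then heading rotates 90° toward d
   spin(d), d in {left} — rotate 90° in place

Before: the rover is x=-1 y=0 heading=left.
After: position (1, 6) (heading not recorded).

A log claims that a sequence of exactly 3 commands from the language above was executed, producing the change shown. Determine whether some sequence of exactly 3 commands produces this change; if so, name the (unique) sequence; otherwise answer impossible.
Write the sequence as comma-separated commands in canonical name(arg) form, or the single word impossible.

arc(right, 2), arc(right, 2), arc(left, 2)

key: running arc(left, 2) before arc(right, 2) would end elsewhere — order is forced
t0: x=-1 y=0 heading=left
[1] after arc(right, 2): x=-3 y=2 heading=up
[2] after arc(right, 2): x=-1 y=4 heading=right
[3] after arc(left, 2): x=1 y=6 heading=up
uniquely the one of 216 3-step routes that fits.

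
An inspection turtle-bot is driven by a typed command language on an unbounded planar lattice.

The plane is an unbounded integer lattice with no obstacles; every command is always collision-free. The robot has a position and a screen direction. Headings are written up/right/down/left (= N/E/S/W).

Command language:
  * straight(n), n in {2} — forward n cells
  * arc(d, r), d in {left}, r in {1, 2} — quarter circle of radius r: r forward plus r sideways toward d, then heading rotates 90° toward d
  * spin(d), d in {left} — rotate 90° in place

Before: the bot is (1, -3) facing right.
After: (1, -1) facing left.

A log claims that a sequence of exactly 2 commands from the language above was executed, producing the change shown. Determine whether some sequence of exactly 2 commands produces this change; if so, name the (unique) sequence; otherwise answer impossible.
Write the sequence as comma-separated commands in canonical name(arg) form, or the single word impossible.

arc(left, 1), arc(left, 1)

key: position moved to (1,-1) AND the heading swung to W — translation plus rotation needed
initial: (1, -3) facing right
t=1 arc(left, 1) ⇒ (2, -2) facing up
t=2 arc(left, 1) ⇒ (1, -1) facing left
uniquely the one of 16 2-step routes that fits.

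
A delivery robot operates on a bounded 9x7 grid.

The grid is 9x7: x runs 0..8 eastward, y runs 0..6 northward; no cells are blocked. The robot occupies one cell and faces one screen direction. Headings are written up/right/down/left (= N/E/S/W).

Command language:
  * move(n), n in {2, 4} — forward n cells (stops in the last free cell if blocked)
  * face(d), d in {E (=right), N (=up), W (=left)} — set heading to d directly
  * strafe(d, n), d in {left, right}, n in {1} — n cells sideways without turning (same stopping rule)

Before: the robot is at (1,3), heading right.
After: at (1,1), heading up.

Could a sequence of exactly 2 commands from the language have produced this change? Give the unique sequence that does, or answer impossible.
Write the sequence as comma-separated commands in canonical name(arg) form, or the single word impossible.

all 49 sequences checked — none match.

impossible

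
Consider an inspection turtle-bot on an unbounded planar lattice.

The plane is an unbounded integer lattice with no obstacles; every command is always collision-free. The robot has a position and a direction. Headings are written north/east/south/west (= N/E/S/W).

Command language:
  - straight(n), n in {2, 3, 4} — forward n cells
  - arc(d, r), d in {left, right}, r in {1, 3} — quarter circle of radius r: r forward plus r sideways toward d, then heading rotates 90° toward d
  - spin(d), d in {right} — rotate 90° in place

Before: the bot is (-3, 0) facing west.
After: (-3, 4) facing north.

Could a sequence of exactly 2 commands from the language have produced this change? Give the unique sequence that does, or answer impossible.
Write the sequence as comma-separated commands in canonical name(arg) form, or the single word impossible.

key: order matters: swapping spin(right) and straight(4) lands elsewhere
begin: (-3, 0) facing west
step 1 (spin(right)): (-3, 0) facing north
step 2 (straight(4)): (-3, 4) facing north
no rival 2-sequence matches.

spin(right), straight(4)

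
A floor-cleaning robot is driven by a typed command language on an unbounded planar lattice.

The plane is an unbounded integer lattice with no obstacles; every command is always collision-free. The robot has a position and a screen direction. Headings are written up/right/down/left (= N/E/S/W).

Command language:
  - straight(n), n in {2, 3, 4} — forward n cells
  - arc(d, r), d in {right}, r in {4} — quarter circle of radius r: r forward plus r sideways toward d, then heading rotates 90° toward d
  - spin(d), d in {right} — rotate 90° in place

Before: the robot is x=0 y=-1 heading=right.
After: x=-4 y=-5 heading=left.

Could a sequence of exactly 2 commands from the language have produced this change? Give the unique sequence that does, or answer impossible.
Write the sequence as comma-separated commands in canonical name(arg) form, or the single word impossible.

key: running arc(right, 4) before spin(right) would end elsewhere — order is forced
initial: x=0 y=-1 heading=right
t=1 spin(right) ⇒ x=0 y=-1 heading=down
t=2 arc(right, 4) ⇒ x=-4 y=-5 heading=left
uniquely the one of 25 2-step routes that fits.

spin(right), arc(right, 4)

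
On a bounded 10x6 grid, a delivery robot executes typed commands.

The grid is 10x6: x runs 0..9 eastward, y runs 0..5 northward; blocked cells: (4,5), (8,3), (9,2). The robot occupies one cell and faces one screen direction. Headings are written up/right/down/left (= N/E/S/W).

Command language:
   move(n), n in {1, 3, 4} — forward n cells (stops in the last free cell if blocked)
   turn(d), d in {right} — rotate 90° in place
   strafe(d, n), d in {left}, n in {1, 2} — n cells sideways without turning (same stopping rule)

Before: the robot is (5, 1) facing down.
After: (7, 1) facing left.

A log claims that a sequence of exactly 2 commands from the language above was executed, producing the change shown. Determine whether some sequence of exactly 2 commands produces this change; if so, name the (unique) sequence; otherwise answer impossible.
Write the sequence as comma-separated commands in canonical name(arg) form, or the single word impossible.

key: running turn(right) before strafe(left, 2) would end elsewhere — order is forced
from: (5, 1) facing down
step 1 (strafe(left, 2)): (7, 1) facing down
step 2 (turn(right)): (7, 1) facing left
no rival 2-sequence matches.

strafe(left, 2), turn(right)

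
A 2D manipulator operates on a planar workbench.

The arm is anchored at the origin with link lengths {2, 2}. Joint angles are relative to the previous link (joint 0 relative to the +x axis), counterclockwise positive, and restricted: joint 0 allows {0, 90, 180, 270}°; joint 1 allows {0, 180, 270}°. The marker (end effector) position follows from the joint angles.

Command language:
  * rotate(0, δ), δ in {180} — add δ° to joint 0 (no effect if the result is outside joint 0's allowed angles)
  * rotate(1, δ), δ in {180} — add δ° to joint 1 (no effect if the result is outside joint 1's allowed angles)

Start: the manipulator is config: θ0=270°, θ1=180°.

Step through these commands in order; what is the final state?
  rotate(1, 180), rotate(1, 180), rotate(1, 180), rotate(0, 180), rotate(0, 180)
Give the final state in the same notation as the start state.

initial: config: θ0=270°, θ1=180°
t=1 rotate(1, 180) ⇒ config: θ0=270°, θ1=0°
t=2 rotate(1, 180) ⇒ config: θ0=270°, θ1=180°
t=3 rotate(1, 180) ⇒ config: θ0=270°, θ1=0°
t=4 rotate(0, 180) ⇒ config: θ0=90°, θ1=0°
t=5 rotate(0, 180) ⇒ config: θ0=270°, θ1=0°

config: θ0=270°, θ1=0°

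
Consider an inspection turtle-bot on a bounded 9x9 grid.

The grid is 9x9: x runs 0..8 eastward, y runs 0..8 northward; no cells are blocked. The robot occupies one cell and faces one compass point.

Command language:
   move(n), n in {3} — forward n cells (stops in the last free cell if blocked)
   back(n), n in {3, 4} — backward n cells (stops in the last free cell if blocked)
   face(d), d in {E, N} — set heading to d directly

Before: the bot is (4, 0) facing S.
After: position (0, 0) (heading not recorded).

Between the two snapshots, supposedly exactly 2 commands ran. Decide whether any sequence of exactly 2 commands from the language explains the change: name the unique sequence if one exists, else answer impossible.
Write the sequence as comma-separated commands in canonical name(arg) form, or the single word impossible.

key: running back(4) before face(E) would end elsewhere — order is forced
begin: (4, 0) facing S
step 1 (face(E)): (4, 0) facing E
step 2 (back(4)): (0, 0) facing E
no rival 2-sequence matches.

face(E), back(4)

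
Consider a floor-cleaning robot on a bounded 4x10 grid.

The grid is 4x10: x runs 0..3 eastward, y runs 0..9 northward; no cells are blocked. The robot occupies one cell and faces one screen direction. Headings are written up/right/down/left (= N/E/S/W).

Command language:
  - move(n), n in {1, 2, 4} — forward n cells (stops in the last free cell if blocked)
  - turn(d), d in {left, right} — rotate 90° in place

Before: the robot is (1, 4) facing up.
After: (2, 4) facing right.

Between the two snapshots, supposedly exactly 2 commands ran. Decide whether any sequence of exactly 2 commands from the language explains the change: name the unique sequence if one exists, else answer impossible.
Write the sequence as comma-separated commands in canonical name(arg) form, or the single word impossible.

turn(right), move(1)

key: position moved to (2,4) AND the heading swung to E — translation plus rotation needed
from: (1, 4) facing up
1. turn(right) → (1, 4) facing right
2. move(1) → (2, 4) facing right
no other 2-command option fits: unique.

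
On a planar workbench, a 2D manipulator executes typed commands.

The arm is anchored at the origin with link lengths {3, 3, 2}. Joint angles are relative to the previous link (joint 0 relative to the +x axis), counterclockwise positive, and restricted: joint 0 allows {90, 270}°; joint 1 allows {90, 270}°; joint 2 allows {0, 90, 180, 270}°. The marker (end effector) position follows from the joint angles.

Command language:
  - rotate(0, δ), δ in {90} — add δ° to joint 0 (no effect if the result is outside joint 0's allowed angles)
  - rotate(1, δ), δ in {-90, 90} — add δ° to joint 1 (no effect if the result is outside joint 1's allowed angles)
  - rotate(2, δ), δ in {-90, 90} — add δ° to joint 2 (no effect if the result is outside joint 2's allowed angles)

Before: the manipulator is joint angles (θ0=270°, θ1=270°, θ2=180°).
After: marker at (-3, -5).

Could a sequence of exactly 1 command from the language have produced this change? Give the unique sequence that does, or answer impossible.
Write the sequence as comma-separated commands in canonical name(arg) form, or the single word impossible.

initial: joint angles (θ0=270°, θ1=270°, θ2=180°)
[1] after rotate(2, -90): joint angles (θ0=270°, θ1=270°, θ2=90°)
no rival 1-sequence matches.

rotate(2, -90)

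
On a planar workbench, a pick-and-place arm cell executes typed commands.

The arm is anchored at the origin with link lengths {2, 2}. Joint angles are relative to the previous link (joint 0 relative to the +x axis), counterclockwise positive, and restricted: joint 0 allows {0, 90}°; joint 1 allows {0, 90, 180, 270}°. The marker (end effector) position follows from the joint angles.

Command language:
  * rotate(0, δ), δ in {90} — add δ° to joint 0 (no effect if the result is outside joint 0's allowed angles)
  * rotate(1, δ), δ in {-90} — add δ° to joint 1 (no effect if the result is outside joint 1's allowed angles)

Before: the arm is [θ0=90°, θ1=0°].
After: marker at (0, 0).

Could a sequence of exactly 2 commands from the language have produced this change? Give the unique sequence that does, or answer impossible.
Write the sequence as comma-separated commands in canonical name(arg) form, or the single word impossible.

rotate(1, -90), rotate(1, -90)

begin: [θ0=90°, θ1=0°]
t=1 rotate(1, -90) ⇒ [θ0=90°, θ1=270°]
t=2 rotate(1, -90) ⇒ [θ0=90°, θ1=180°]
no other 2-command option fits: unique.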